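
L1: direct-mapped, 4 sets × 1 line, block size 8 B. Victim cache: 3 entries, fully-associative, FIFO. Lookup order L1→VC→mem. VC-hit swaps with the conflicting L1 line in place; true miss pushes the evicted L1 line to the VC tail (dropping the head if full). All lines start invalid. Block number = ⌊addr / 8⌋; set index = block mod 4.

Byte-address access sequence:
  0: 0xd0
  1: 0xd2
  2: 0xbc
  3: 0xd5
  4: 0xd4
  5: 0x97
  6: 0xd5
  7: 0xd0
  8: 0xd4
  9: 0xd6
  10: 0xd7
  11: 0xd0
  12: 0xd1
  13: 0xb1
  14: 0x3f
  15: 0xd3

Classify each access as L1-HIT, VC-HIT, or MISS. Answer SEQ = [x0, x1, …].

SEQ = [MISS, L1-HIT, MISS, L1-HIT, L1-HIT, MISS, VC-HIT, L1-HIT, L1-HIT, L1-HIT, L1-HIT, L1-HIT, L1-HIT, MISS, MISS, VC-HIT]

#0 0xd0→b26/s2 MISS; vc=[]
#1 0xd2→b26/s2 L1-HIT; vc=[]
#2 0xbc→b23/s3 MISS; vc=[]
#3 0xd5→b26/s2 L1-HIT; vc=[]
#4 0xd4→b26/s2 L1-HIT; vc=[]
#5 0x97→b18/s2 MISS; vc=[26]
#6 0xd5→b26/s2 VC-HIT; vc=[18]
#7 0xd0→b26/s2 L1-HIT; vc=[18]
#8 0xd4→b26/s2 L1-HIT; vc=[18]
#9 0xd6→b26/s2 L1-HIT; vc=[18]
#10 0xd7→b26/s2 L1-HIT; vc=[18]
#11 0xd0→b26/s2 L1-HIT; vc=[18]
#12 0xd1→b26/s2 L1-HIT; vc=[18]
#13 0xb1→b22/s2 MISS; vc=[18,26]
#14 0x3f→b7/s3 MISS; vc=[18,26,23]
#15 0xd3→b26/s2 VC-HIT; vc=[18,22,23]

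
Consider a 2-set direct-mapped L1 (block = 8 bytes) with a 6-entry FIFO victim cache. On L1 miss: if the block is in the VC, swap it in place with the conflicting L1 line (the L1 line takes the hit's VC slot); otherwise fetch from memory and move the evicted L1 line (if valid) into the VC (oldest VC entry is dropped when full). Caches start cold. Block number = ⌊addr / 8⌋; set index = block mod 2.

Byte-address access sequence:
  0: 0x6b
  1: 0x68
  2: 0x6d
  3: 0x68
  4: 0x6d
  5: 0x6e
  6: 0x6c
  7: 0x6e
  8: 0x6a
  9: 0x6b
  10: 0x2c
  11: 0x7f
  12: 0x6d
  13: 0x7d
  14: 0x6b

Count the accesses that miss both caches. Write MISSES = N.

  [0] addr=0x6b blk=13 s=1: MISS | VC []
  [1] addr=0x68 blk=13 s=1: L1-HIT | VC []
  [2] addr=0x6d blk=13 s=1: L1-HIT | VC []
  [3] addr=0x68 blk=13 s=1: L1-HIT | VC []
  [4] addr=0x6d blk=13 s=1: L1-HIT | VC []
  [5] addr=0x6e blk=13 s=1: L1-HIT | VC []
  [6] addr=0x6c blk=13 s=1: L1-HIT | VC []
  [7] addr=0x6e blk=13 s=1: L1-HIT | VC []
  [8] addr=0x6a blk=13 s=1: L1-HIT | VC []
  [9] addr=0x6b blk=13 s=1: L1-HIT | VC []
  [10] addr=0x2c blk=5 s=1: MISS | VC [13]
  [11] addr=0x7f blk=15 s=1: MISS | VC [13, 5]
  [12] addr=0x6d blk=13 s=1: VC-HIT | VC [15, 5]
  [13] addr=0x7d blk=15 s=1: VC-HIT | VC [13, 5]
  [14] addr=0x6b blk=13 s=1: VC-HIT | VC [15, 5]

MISSES = 3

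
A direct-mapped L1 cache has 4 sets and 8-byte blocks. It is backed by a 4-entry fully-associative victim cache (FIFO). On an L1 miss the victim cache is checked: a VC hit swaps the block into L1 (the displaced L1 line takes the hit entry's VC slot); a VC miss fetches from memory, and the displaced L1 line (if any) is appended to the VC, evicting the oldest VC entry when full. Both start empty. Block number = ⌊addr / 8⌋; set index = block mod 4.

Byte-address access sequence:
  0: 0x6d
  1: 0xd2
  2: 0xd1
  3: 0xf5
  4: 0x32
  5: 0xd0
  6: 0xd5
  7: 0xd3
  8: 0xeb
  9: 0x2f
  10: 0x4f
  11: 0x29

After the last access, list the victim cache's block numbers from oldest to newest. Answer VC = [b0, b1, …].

#0 0x6d→b13/s1 MISS; vc=[]
#1 0xd2→b26/s2 MISS; vc=[]
#2 0xd1→b26/s2 L1-HIT; vc=[]
#3 0xf5→b30/s2 MISS; vc=[26]
#4 0x32→b6/s2 MISS; vc=[26,30]
#5 0xd0→b26/s2 VC-HIT; vc=[6,30]
#6 0xd5→b26/s2 L1-HIT; vc=[6,30]
#7 0xd3→b26/s2 L1-HIT; vc=[6,30]
#8 0xeb→b29/s1 MISS; vc=[6,30,13]
#9 0x2f→b5/s1 MISS; vc=[6,30,13,29]
#10 0x4f→b9/s1 MISS; vc=[30,13,29,5]
#11 0x29→b5/s1 VC-HIT; vc=[30,13,29,9]

VC = [30, 13, 29, 9]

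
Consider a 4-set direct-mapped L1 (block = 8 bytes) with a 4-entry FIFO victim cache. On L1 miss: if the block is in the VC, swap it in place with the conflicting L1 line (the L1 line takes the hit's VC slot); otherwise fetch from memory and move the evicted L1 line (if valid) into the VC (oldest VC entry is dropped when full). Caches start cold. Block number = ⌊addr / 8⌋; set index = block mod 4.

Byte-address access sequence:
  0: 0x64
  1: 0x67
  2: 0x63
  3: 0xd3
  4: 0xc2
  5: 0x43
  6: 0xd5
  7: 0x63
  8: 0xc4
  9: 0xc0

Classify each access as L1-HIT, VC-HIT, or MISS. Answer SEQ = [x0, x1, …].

0: 0x64 (blk 12, set 0) → MISS  vc=[]
1: 0x67 (blk 12, set 0) → L1-HIT  vc=[]
2: 0x63 (blk 12, set 0) → L1-HIT  vc=[]
3: 0xd3 (blk 26, set 2) → MISS  vc=[]
4: 0xc2 (blk 24, set 0) → MISS  vc=[12]
5: 0x43 (blk 8, set 0) → MISS  vc=[12, 24]
6: 0xd5 (blk 26, set 2) → L1-HIT  vc=[12, 24]
7: 0x63 (blk 12, set 0) → VC-HIT  vc=[8, 24]
8: 0xc4 (blk 24, set 0) → VC-HIT  vc=[8, 12]
9: 0xc0 (blk 24, set 0) → L1-HIT  vc=[8, 12]

SEQ = [MISS, L1-HIT, L1-HIT, MISS, MISS, MISS, L1-HIT, VC-HIT, VC-HIT, L1-HIT]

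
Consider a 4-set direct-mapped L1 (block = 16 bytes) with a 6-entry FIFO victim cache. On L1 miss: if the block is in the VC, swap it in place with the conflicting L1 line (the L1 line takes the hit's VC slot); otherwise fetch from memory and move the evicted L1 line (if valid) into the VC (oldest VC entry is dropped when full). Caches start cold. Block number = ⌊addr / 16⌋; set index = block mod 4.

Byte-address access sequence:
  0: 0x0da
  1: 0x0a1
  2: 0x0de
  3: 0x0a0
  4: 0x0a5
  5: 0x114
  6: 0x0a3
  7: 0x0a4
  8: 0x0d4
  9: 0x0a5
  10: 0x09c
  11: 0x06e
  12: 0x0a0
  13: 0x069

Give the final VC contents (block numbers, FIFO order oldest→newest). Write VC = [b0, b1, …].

0: 0xda (blk 13, set 1) → MISS  vc=[]
1: 0xa1 (blk 10, set 2) → MISS  vc=[]
2: 0xde (blk 13, set 1) → L1-HIT  vc=[]
3: 0xa0 (blk 10, set 2) → L1-HIT  vc=[]
4: 0xa5 (blk 10, set 2) → L1-HIT  vc=[]
5: 0x114 (blk 17, set 1) → MISS  vc=[13]
6: 0xa3 (blk 10, set 2) → L1-HIT  vc=[13]
7: 0xa4 (blk 10, set 2) → L1-HIT  vc=[13]
8: 0xd4 (blk 13, set 1) → VC-HIT  vc=[17]
9: 0xa5 (blk 10, set 2) → L1-HIT  vc=[17]
10: 0x9c (blk 9, set 1) → MISS  vc=[17, 13]
11: 0x6e (blk 6, set 2) → MISS  vc=[17, 13, 10]
12: 0xa0 (blk 10, set 2) → VC-HIT  vc=[17, 13, 6]
13: 0x69 (blk 6, set 2) → VC-HIT  vc=[17, 13, 10]

VC = [17, 13, 10]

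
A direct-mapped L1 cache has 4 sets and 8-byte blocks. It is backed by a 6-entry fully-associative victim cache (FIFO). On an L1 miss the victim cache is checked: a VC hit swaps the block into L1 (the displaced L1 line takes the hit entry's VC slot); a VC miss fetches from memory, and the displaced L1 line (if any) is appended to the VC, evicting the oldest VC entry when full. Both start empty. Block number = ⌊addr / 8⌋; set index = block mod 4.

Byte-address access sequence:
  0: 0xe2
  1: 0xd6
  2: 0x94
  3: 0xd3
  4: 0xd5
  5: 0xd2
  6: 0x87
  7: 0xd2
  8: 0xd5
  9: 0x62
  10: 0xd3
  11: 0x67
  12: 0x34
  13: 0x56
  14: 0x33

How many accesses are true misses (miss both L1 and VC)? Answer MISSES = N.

MISSES = 7

  [0] addr=0xe2 blk=28 s=0: MISS | VC []
  [1] addr=0xd6 blk=26 s=2: MISS | VC []
  [2] addr=0x94 blk=18 s=2: MISS | VC [26]
  [3] addr=0xd3 blk=26 s=2: VC-HIT | VC [18]
  [4] addr=0xd5 blk=26 s=2: L1-HIT | VC [18]
  [5] addr=0xd2 blk=26 s=2: L1-HIT | VC [18]
  [6] addr=0x87 blk=16 s=0: MISS | VC [18, 28]
  [7] addr=0xd2 blk=26 s=2: L1-HIT | VC [18, 28]
  [8] addr=0xd5 blk=26 s=2: L1-HIT | VC [18, 28]
  [9] addr=0x62 blk=12 s=0: MISS | VC [18, 28, 16]
  [10] addr=0xd3 blk=26 s=2: L1-HIT | VC [18, 28, 16]
  [11] addr=0x67 blk=12 s=0: L1-HIT | VC [18, 28, 16]
  [12] addr=0x34 blk=6 s=2: MISS | VC [18, 28, 16, 26]
  [13] addr=0x56 blk=10 s=2: MISS | VC [18, 28, 16, 26, 6]
  [14] addr=0x33 blk=6 s=2: VC-HIT | VC [18, 28, 16, 26, 10]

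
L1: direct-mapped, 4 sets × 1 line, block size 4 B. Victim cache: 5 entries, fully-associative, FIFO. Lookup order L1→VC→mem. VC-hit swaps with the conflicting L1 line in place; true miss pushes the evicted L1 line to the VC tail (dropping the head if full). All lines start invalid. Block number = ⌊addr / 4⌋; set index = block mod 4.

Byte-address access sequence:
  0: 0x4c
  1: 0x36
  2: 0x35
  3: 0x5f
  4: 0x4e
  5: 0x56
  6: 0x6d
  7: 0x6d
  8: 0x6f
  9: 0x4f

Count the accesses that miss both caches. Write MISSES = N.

0: 0x4c (blk 19, set 3) → MISS  vc=[]
1: 0x36 (blk 13, set 1) → MISS  vc=[]
2: 0x35 (blk 13, set 1) → L1-HIT  vc=[]
3: 0x5f (blk 23, set 3) → MISS  vc=[19]
4: 0x4e (blk 19, set 3) → VC-HIT  vc=[23]
5: 0x56 (blk 21, set 1) → MISS  vc=[23, 13]
6: 0x6d (blk 27, set 3) → MISS  vc=[23, 13, 19]
7: 0x6d (blk 27, set 3) → L1-HIT  vc=[23, 13, 19]
8: 0x6f (blk 27, set 3) → L1-HIT  vc=[23, 13, 19]
9: 0x4f (blk 19, set 3) → VC-HIT  vc=[23, 13, 27]

MISSES = 5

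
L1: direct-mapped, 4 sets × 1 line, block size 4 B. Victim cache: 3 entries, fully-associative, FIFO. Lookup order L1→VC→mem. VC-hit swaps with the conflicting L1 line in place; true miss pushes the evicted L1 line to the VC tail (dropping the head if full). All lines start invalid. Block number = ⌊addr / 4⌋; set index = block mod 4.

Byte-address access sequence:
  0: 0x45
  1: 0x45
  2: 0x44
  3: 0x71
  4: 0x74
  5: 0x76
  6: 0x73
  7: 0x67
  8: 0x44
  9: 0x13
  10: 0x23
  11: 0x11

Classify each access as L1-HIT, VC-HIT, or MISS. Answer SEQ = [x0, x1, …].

SEQ = [MISS, L1-HIT, L1-HIT, MISS, MISS, L1-HIT, L1-HIT, MISS, VC-HIT, MISS, MISS, VC-HIT]

0: 0x45 (blk 17, set 1) → MISS  vc=[]
1: 0x45 (blk 17, set 1) → L1-HIT  vc=[]
2: 0x44 (blk 17, set 1) → L1-HIT  vc=[]
3: 0x71 (blk 28, set 0) → MISS  vc=[]
4: 0x74 (blk 29, set 1) → MISS  vc=[17]
5: 0x76 (blk 29, set 1) → L1-HIT  vc=[17]
6: 0x73 (blk 28, set 0) → L1-HIT  vc=[17]
7: 0x67 (blk 25, set 1) → MISS  vc=[17, 29]
8: 0x44 (blk 17, set 1) → VC-HIT  vc=[25, 29]
9: 0x13 (blk 4, set 0) → MISS  vc=[25, 29, 28]
10: 0x23 (blk 8, set 0) → MISS  vc=[29, 28, 4]
11: 0x11 (blk 4, set 0) → VC-HIT  vc=[29, 28, 8]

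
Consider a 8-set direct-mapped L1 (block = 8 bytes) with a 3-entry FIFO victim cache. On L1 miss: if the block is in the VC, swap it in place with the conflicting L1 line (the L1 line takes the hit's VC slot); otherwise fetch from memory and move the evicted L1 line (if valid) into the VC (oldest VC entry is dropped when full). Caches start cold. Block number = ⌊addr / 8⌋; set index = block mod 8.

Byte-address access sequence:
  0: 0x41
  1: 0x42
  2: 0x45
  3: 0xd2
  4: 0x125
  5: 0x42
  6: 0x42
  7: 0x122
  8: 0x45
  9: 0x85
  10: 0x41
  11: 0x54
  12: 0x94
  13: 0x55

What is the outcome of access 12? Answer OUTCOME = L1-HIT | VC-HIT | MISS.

  [0] addr=0x41 blk=8 s=0: MISS | VC []
  [1] addr=0x42 blk=8 s=0: L1-HIT | VC []
  [2] addr=0x45 blk=8 s=0: L1-HIT | VC []
  [3] addr=0xd2 blk=26 s=2: MISS | VC []
  [4] addr=0x125 blk=36 s=4: MISS | VC []
  [5] addr=0x42 blk=8 s=0: L1-HIT | VC []
  [6] addr=0x42 blk=8 s=0: L1-HIT | VC []
  [7] addr=0x122 blk=36 s=4: L1-HIT | VC []
  [8] addr=0x45 blk=8 s=0: L1-HIT | VC []
  [9] addr=0x85 blk=16 s=0: MISS | VC [8]
  [10] addr=0x41 blk=8 s=0: VC-HIT | VC [16]
  [11] addr=0x54 blk=10 s=2: MISS | VC [16, 26]
  [12] addr=0x94 blk=18 s=2: MISS | VC [16, 26, 10]
  [13] addr=0x55 blk=10 s=2: VC-HIT | VC [16, 26, 18]

OUTCOME = MISS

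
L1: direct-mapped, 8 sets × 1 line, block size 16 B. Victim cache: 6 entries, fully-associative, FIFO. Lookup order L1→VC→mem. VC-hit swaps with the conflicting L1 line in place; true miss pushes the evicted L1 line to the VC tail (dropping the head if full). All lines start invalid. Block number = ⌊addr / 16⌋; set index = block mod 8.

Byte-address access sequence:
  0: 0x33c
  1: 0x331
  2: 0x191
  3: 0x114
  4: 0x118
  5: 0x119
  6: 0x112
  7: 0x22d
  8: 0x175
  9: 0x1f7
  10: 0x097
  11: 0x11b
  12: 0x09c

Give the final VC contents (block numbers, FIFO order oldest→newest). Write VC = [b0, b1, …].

0: 0x33c (blk 51, set 3) → MISS  vc=[]
1: 0x331 (blk 51, set 3) → L1-HIT  vc=[]
2: 0x191 (blk 25, set 1) → MISS  vc=[]
3: 0x114 (blk 17, set 1) → MISS  vc=[25]
4: 0x118 (blk 17, set 1) → L1-HIT  vc=[25]
5: 0x119 (blk 17, set 1) → L1-HIT  vc=[25]
6: 0x112 (blk 17, set 1) → L1-HIT  vc=[25]
7: 0x22d (blk 34, set 2) → MISS  vc=[25]
8: 0x175 (blk 23, set 7) → MISS  vc=[25]
9: 0x1f7 (blk 31, set 7) → MISS  vc=[25, 23]
10: 0x97 (blk 9, set 1) → MISS  vc=[25, 23, 17]
11: 0x11b (blk 17, set 1) → VC-HIT  vc=[25, 23, 9]
12: 0x9c (blk 9, set 1) → VC-HIT  vc=[25, 23, 17]

VC = [25, 23, 17]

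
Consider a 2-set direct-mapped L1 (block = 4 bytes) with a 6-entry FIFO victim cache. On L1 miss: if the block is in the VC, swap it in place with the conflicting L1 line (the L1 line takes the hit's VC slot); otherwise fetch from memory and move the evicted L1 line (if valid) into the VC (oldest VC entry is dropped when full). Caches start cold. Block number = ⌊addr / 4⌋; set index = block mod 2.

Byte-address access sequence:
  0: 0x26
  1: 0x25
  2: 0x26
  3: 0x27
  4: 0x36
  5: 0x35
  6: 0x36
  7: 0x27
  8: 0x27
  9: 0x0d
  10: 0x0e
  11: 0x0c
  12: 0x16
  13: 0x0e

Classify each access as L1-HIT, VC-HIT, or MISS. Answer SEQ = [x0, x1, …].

  [0] addr=0x26 blk=9 s=1: MISS | VC []
  [1] addr=0x25 blk=9 s=1: L1-HIT | VC []
  [2] addr=0x26 blk=9 s=1: L1-HIT | VC []
  [3] addr=0x27 blk=9 s=1: L1-HIT | VC []
  [4] addr=0x36 blk=13 s=1: MISS | VC [9]
  [5] addr=0x35 blk=13 s=1: L1-HIT | VC [9]
  [6] addr=0x36 blk=13 s=1: L1-HIT | VC [9]
  [7] addr=0x27 blk=9 s=1: VC-HIT | VC [13]
  [8] addr=0x27 blk=9 s=1: L1-HIT | VC [13]
  [9] addr=0xd blk=3 s=1: MISS | VC [13, 9]
  [10] addr=0xe blk=3 s=1: L1-HIT | VC [13, 9]
  [11] addr=0xc blk=3 s=1: L1-HIT | VC [13, 9]
  [12] addr=0x16 blk=5 s=1: MISS | VC [13, 9, 3]
  [13] addr=0xe blk=3 s=1: VC-HIT | VC [13, 9, 5]

SEQ = [MISS, L1-HIT, L1-HIT, L1-HIT, MISS, L1-HIT, L1-HIT, VC-HIT, L1-HIT, MISS, L1-HIT, L1-HIT, MISS, VC-HIT]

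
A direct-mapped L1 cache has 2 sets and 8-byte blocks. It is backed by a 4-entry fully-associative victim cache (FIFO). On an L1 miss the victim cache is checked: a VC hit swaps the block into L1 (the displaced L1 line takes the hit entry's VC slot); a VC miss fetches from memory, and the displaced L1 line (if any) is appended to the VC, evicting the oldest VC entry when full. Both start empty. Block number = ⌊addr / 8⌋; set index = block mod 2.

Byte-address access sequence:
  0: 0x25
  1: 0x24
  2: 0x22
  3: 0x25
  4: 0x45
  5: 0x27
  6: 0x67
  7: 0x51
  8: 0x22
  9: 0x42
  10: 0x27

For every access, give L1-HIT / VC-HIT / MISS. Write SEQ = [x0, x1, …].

SEQ = [MISS, L1-HIT, L1-HIT, L1-HIT, MISS, VC-HIT, MISS, MISS, VC-HIT, VC-HIT, VC-HIT]

#0 0x25→b4/s0 MISS; vc=[]
#1 0x24→b4/s0 L1-HIT; vc=[]
#2 0x22→b4/s0 L1-HIT; vc=[]
#3 0x25→b4/s0 L1-HIT; vc=[]
#4 0x45→b8/s0 MISS; vc=[4]
#5 0x27→b4/s0 VC-HIT; vc=[8]
#6 0x67→b12/s0 MISS; vc=[8,4]
#7 0x51→b10/s0 MISS; vc=[8,4,12]
#8 0x22→b4/s0 VC-HIT; vc=[8,10,12]
#9 0x42→b8/s0 VC-HIT; vc=[4,10,12]
#10 0x27→b4/s0 VC-HIT; vc=[8,10,12]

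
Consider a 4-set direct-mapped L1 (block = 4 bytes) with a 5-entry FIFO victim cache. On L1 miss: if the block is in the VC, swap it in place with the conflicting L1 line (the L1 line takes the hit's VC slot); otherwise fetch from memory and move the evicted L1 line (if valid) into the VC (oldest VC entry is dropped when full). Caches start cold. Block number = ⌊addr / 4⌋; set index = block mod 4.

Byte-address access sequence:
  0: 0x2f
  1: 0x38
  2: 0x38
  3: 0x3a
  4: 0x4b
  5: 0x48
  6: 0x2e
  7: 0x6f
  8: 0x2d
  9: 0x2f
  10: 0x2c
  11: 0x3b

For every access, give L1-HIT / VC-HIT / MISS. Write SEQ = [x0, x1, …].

SEQ = [MISS, MISS, L1-HIT, L1-HIT, MISS, L1-HIT, L1-HIT, MISS, VC-HIT, L1-HIT, L1-HIT, VC-HIT]

  [0] addr=0x2f blk=11 s=3: MISS | VC []
  [1] addr=0x38 blk=14 s=2: MISS | VC []
  [2] addr=0x38 blk=14 s=2: L1-HIT | VC []
  [3] addr=0x3a blk=14 s=2: L1-HIT | VC []
  [4] addr=0x4b blk=18 s=2: MISS | VC [14]
  [5] addr=0x48 blk=18 s=2: L1-HIT | VC [14]
  [6] addr=0x2e blk=11 s=3: L1-HIT | VC [14]
  [7] addr=0x6f blk=27 s=3: MISS | VC [14, 11]
  [8] addr=0x2d blk=11 s=3: VC-HIT | VC [14, 27]
  [9] addr=0x2f blk=11 s=3: L1-HIT | VC [14, 27]
  [10] addr=0x2c blk=11 s=3: L1-HIT | VC [14, 27]
  [11] addr=0x3b blk=14 s=2: VC-HIT | VC [18, 27]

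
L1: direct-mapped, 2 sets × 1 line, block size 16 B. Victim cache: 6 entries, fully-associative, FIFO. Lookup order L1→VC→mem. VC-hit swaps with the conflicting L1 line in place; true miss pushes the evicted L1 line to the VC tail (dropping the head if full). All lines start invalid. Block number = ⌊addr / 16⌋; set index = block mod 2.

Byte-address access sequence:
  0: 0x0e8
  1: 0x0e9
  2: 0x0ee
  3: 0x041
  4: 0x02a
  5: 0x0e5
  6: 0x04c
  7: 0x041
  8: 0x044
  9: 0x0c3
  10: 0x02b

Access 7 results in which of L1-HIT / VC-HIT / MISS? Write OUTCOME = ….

OUTCOME = L1-HIT

#0 0xe8→b14/s0 MISS; vc=[]
#1 0xe9→b14/s0 L1-HIT; vc=[]
#2 0xee→b14/s0 L1-HIT; vc=[]
#3 0x41→b4/s0 MISS; vc=[14]
#4 0x2a→b2/s0 MISS; vc=[14,4]
#5 0xe5→b14/s0 VC-HIT; vc=[2,4]
#6 0x4c→b4/s0 VC-HIT; vc=[2,14]
#7 0x41→b4/s0 L1-HIT; vc=[2,14]
#8 0x44→b4/s0 L1-HIT; vc=[2,14]
#9 0xc3→b12/s0 MISS; vc=[2,14,4]
#10 0x2b→b2/s0 VC-HIT; vc=[12,14,4]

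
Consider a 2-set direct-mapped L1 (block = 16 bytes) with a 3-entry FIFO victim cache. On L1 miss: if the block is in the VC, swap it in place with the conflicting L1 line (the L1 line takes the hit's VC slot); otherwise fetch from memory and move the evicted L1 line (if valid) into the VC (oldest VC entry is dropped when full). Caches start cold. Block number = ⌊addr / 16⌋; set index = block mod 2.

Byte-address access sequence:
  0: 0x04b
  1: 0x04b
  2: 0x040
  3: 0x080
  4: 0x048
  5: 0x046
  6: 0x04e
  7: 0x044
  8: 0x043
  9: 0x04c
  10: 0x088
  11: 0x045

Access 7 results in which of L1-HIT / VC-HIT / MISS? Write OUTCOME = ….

OUTCOME = L1-HIT

#0 0x4b→b4/s0 MISS; vc=[]
#1 0x4b→b4/s0 L1-HIT; vc=[]
#2 0x40→b4/s0 L1-HIT; vc=[]
#3 0x80→b8/s0 MISS; vc=[4]
#4 0x48→b4/s0 VC-HIT; vc=[8]
#5 0x46→b4/s0 L1-HIT; vc=[8]
#6 0x4e→b4/s0 L1-HIT; vc=[8]
#7 0x44→b4/s0 L1-HIT; vc=[8]
#8 0x43→b4/s0 L1-HIT; vc=[8]
#9 0x4c→b4/s0 L1-HIT; vc=[8]
#10 0x88→b8/s0 VC-HIT; vc=[4]
#11 0x45→b4/s0 VC-HIT; vc=[8]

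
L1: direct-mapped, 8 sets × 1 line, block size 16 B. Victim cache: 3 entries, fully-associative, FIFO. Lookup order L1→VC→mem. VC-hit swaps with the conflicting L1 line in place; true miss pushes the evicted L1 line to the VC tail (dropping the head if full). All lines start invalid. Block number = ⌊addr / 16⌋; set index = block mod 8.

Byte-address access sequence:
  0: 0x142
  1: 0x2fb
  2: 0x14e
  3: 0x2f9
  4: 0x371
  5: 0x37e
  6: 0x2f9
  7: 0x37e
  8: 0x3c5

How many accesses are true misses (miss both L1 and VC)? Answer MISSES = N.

  [0] addr=0x142 blk=20 s=4: MISS | VC []
  [1] addr=0x2fb blk=47 s=7: MISS | VC []
  [2] addr=0x14e blk=20 s=4: L1-HIT | VC []
  [3] addr=0x2f9 blk=47 s=7: L1-HIT | VC []
  [4] addr=0x371 blk=55 s=7: MISS | VC [47]
  [5] addr=0x37e blk=55 s=7: L1-HIT | VC [47]
  [6] addr=0x2f9 blk=47 s=7: VC-HIT | VC [55]
  [7] addr=0x37e blk=55 s=7: VC-HIT | VC [47]
  [8] addr=0x3c5 blk=60 s=4: MISS | VC [47, 20]

MISSES = 4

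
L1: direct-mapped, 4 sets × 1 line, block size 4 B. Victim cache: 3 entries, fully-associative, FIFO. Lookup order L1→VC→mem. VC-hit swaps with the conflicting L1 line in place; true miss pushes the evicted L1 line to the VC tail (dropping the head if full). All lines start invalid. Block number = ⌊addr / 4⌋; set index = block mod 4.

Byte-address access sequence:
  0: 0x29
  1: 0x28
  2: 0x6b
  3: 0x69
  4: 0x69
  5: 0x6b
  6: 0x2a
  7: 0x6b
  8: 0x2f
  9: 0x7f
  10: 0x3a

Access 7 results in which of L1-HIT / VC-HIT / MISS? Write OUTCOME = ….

OUTCOME = VC-HIT

#0 0x29→b10/s2 MISS; vc=[]
#1 0x28→b10/s2 L1-HIT; vc=[]
#2 0x6b→b26/s2 MISS; vc=[10]
#3 0x69→b26/s2 L1-HIT; vc=[10]
#4 0x69→b26/s2 L1-HIT; vc=[10]
#5 0x6b→b26/s2 L1-HIT; vc=[10]
#6 0x2a→b10/s2 VC-HIT; vc=[26]
#7 0x6b→b26/s2 VC-HIT; vc=[10]
#8 0x2f→b11/s3 MISS; vc=[10]
#9 0x7f→b31/s3 MISS; vc=[10,11]
#10 0x3a→b14/s2 MISS; vc=[10,11,26]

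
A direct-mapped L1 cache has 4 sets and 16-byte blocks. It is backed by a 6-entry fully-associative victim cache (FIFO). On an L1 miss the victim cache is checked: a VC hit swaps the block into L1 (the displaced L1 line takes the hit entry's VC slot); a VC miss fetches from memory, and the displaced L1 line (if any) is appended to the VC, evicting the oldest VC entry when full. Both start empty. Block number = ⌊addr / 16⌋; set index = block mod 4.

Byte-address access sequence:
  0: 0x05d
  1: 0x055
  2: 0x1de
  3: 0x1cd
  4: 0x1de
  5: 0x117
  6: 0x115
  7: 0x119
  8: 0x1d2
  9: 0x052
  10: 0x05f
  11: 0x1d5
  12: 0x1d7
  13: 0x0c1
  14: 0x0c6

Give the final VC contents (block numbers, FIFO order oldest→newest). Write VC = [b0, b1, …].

VC = [5, 17, 28]

  [0] addr=0x5d blk=5 s=1: MISS | VC []
  [1] addr=0x55 blk=5 s=1: L1-HIT | VC []
  [2] addr=0x1de blk=29 s=1: MISS | VC [5]
  [3] addr=0x1cd blk=28 s=0: MISS | VC [5]
  [4] addr=0x1de blk=29 s=1: L1-HIT | VC [5]
  [5] addr=0x117 blk=17 s=1: MISS | VC [5, 29]
  [6] addr=0x115 blk=17 s=1: L1-HIT | VC [5, 29]
  [7] addr=0x119 blk=17 s=1: L1-HIT | VC [5, 29]
  [8] addr=0x1d2 blk=29 s=1: VC-HIT | VC [5, 17]
  [9] addr=0x52 blk=5 s=1: VC-HIT | VC [29, 17]
  [10] addr=0x5f blk=5 s=1: L1-HIT | VC [29, 17]
  [11] addr=0x1d5 blk=29 s=1: VC-HIT | VC [5, 17]
  [12] addr=0x1d7 blk=29 s=1: L1-HIT | VC [5, 17]
  [13] addr=0xc1 blk=12 s=0: MISS | VC [5, 17, 28]
  [14] addr=0xc6 blk=12 s=0: L1-HIT | VC [5, 17, 28]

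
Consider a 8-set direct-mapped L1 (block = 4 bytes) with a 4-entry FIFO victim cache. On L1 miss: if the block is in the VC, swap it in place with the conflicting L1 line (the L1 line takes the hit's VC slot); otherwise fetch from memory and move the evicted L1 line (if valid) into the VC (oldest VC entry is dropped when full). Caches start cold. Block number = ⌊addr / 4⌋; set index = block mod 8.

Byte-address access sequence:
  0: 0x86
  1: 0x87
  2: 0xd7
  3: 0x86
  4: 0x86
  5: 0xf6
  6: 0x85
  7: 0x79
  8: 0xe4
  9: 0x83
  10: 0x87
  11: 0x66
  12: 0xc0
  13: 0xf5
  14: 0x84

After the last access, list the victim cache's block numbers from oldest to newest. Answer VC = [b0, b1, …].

VC = [53, 57, 25, 32]

#0 0x86→b33/s1 MISS; vc=[]
#1 0x87→b33/s1 L1-HIT; vc=[]
#2 0xd7→b53/s5 MISS; vc=[]
#3 0x86→b33/s1 L1-HIT; vc=[]
#4 0x86→b33/s1 L1-HIT; vc=[]
#5 0xf6→b61/s5 MISS; vc=[53]
#6 0x85→b33/s1 L1-HIT; vc=[53]
#7 0x79→b30/s6 MISS; vc=[53]
#8 0xe4→b57/s1 MISS; vc=[53,33]
#9 0x83→b32/s0 MISS; vc=[53,33]
#10 0x87→b33/s1 VC-HIT; vc=[53,57]
#11 0x66→b25/s1 MISS; vc=[53,57,33]
#12 0xc0→b48/s0 MISS; vc=[53,57,33,32]
#13 0xf5→b61/s5 L1-HIT; vc=[53,57,33,32]
#14 0x84→b33/s1 VC-HIT; vc=[53,57,25,32]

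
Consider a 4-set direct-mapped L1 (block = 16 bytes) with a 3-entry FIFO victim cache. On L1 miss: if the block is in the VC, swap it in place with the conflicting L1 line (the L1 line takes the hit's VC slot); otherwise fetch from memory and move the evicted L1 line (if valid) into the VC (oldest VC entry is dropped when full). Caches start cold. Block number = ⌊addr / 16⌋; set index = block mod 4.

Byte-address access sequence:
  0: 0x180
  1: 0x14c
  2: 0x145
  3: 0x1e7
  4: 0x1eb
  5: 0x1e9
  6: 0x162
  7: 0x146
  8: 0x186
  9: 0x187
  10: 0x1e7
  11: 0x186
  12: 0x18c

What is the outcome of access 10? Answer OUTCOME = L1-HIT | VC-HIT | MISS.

OUTCOME = VC-HIT

  [0] addr=0x180 blk=24 s=0: MISS | VC []
  [1] addr=0x14c blk=20 s=0: MISS | VC [24]
  [2] addr=0x145 blk=20 s=0: L1-HIT | VC [24]
  [3] addr=0x1e7 blk=30 s=2: MISS | VC [24]
  [4] addr=0x1eb blk=30 s=2: L1-HIT | VC [24]
  [5] addr=0x1e9 blk=30 s=2: L1-HIT | VC [24]
  [6] addr=0x162 blk=22 s=2: MISS | VC [24, 30]
  [7] addr=0x146 blk=20 s=0: L1-HIT | VC [24, 30]
  [8] addr=0x186 blk=24 s=0: VC-HIT | VC [20, 30]
  [9] addr=0x187 blk=24 s=0: L1-HIT | VC [20, 30]
  [10] addr=0x1e7 blk=30 s=2: VC-HIT | VC [20, 22]
  [11] addr=0x186 blk=24 s=0: L1-HIT | VC [20, 22]
  [12] addr=0x18c blk=24 s=0: L1-HIT | VC [20, 22]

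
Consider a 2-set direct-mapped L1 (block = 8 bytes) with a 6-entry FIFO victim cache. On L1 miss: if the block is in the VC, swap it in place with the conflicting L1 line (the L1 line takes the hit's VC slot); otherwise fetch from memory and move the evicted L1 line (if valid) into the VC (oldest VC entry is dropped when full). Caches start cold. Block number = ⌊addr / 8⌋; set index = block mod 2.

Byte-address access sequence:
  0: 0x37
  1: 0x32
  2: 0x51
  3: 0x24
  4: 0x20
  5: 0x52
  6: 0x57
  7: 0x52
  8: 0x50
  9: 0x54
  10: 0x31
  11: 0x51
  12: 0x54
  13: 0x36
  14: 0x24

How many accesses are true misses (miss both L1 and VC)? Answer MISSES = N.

MISSES = 3

  [0] addr=0x37 blk=6 s=0: MISS | VC []
  [1] addr=0x32 blk=6 s=0: L1-HIT | VC []
  [2] addr=0x51 blk=10 s=0: MISS | VC [6]
  [3] addr=0x24 blk=4 s=0: MISS | VC [6, 10]
  [4] addr=0x20 blk=4 s=0: L1-HIT | VC [6, 10]
  [5] addr=0x52 blk=10 s=0: VC-HIT | VC [6, 4]
  [6] addr=0x57 blk=10 s=0: L1-HIT | VC [6, 4]
  [7] addr=0x52 blk=10 s=0: L1-HIT | VC [6, 4]
  [8] addr=0x50 blk=10 s=0: L1-HIT | VC [6, 4]
  [9] addr=0x54 blk=10 s=0: L1-HIT | VC [6, 4]
  [10] addr=0x31 blk=6 s=0: VC-HIT | VC [10, 4]
  [11] addr=0x51 blk=10 s=0: VC-HIT | VC [6, 4]
  [12] addr=0x54 blk=10 s=0: L1-HIT | VC [6, 4]
  [13] addr=0x36 blk=6 s=0: VC-HIT | VC [10, 4]
  [14] addr=0x24 blk=4 s=0: VC-HIT | VC [10, 6]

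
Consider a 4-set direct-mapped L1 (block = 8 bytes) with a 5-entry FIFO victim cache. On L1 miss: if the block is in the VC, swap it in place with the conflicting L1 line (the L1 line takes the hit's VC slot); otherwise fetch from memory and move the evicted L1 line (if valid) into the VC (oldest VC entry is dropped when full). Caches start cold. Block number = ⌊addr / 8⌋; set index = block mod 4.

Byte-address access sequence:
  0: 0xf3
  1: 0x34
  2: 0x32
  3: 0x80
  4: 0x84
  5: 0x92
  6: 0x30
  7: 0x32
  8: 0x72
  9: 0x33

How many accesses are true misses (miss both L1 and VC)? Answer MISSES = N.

0: 0xf3 (blk 30, set 2) → MISS  vc=[]
1: 0x34 (blk 6, set 2) → MISS  vc=[30]
2: 0x32 (blk 6, set 2) → L1-HIT  vc=[30]
3: 0x80 (blk 16, set 0) → MISS  vc=[30]
4: 0x84 (blk 16, set 0) → L1-HIT  vc=[30]
5: 0x92 (blk 18, set 2) → MISS  vc=[30, 6]
6: 0x30 (blk 6, set 2) → VC-HIT  vc=[30, 18]
7: 0x32 (blk 6, set 2) → L1-HIT  vc=[30, 18]
8: 0x72 (blk 14, set 2) → MISS  vc=[30, 18, 6]
9: 0x33 (blk 6, set 2) → VC-HIT  vc=[30, 18, 14]

MISSES = 5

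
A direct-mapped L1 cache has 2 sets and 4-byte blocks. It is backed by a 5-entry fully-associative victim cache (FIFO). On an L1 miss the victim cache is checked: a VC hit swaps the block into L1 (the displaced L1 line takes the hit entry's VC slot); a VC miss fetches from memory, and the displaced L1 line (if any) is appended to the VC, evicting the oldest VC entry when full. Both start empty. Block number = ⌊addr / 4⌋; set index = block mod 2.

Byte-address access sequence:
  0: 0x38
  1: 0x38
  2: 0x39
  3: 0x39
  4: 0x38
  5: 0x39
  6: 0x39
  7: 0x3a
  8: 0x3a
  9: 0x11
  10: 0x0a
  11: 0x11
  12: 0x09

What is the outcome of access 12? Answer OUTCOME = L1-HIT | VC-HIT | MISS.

OUTCOME = VC-HIT

0: 0x38 (blk 14, set 0) → MISS  vc=[]
1: 0x38 (blk 14, set 0) → L1-HIT  vc=[]
2: 0x39 (blk 14, set 0) → L1-HIT  vc=[]
3: 0x39 (blk 14, set 0) → L1-HIT  vc=[]
4: 0x38 (blk 14, set 0) → L1-HIT  vc=[]
5: 0x39 (blk 14, set 0) → L1-HIT  vc=[]
6: 0x39 (blk 14, set 0) → L1-HIT  vc=[]
7: 0x3a (blk 14, set 0) → L1-HIT  vc=[]
8: 0x3a (blk 14, set 0) → L1-HIT  vc=[]
9: 0x11 (blk 4, set 0) → MISS  vc=[14]
10: 0xa (blk 2, set 0) → MISS  vc=[14, 4]
11: 0x11 (blk 4, set 0) → VC-HIT  vc=[14, 2]
12: 0x9 (blk 2, set 0) → VC-HIT  vc=[14, 4]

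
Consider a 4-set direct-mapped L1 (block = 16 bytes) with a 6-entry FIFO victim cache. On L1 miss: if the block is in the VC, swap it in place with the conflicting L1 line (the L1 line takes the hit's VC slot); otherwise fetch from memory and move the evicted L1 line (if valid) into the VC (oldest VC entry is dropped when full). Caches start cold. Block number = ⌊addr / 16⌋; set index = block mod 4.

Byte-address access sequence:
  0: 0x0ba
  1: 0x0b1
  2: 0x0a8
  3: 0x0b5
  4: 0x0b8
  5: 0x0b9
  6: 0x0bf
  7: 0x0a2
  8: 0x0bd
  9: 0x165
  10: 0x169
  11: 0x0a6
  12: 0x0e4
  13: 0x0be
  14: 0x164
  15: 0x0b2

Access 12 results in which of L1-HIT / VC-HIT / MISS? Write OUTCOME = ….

OUTCOME = MISS

  [0] addr=0xba blk=11 s=3: MISS | VC []
  [1] addr=0xb1 blk=11 s=3: L1-HIT | VC []
  [2] addr=0xa8 blk=10 s=2: MISS | VC []
  [3] addr=0xb5 blk=11 s=3: L1-HIT | VC []
  [4] addr=0xb8 blk=11 s=3: L1-HIT | VC []
  [5] addr=0xb9 blk=11 s=3: L1-HIT | VC []
  [6] addr=0xbf blk=11 s=3: L1-HIT | VC []
  [7] addr=0xa2 blk=10 s=2: L1-HIT | VC []
  [8] addr=0xbd blk=11 s=3: L1-HIT | VC []
  [9] addr=0x165 blk=22 s=2: MISS | VC [10]
  [10] addr=0x169 blk=22 s=2: L1-HIT | VC [10]
  [11] addr=0xa6 blk=10 s=2: VC-HIT | VC [22]
  [12] addr=0xe4 blk=14 s=2: MISS | VC [22, 10]
  [13] addr=0xbe blk=11 s=3: L1-HIT | VC [22, 10]
  [14] addr=0x164 blk=22 s=2: VC-HIT | VC [14, 10]
  [15] addr=0xb2 blk=11 s=3: L1-HIT | VC [14, 10]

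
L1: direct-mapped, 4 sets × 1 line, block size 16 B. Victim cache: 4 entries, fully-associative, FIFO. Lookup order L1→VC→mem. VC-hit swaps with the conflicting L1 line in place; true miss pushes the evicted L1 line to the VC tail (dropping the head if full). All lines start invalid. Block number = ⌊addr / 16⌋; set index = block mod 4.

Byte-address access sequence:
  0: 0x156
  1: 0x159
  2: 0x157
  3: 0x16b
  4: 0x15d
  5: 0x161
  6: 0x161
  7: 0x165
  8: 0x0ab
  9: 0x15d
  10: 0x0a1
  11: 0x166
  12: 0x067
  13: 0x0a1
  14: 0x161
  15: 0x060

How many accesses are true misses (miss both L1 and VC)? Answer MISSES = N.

#0 0x156→b21/s1 MISS; vc=[]
#1 0x159→b21/s1 L1-HIT; vc=[]
#2 0x157→b21/s1 L1-HIT; vc=[]
#3 0x16b→b22/s2 MISS; vc=[]
#4 0x15d→b21/s1 L1-HIT; vc=[]
#5 0x161→b22/s2 L1-HIT; vc=[]
#6 0x161→b22/s2 L1-HIT; vc=[]
#7 0x165→b22/s2 L1-HIT; vc=[]
#8 0xab→b10/s2 MISS; vc=[22]
#9 0x15d→b21/s1 L1-HIT; vc=[22]
#10 0xa1→b10/s2 L1-HIT; vc=[22]
#11 0x166→b22/s2 VC-HIT; vc=[10]
#12 0x67→b6/s2 MISS; vc=[10,22]
#13 0xa1→b10/s2 VC-HIT; vc=[6,22]
#14 0x161→b22/s2 VC-HIT; vc=[6,10]
#15 0x60→b6/s2 VC-HIT; vc=[22,10]

MISSES = 4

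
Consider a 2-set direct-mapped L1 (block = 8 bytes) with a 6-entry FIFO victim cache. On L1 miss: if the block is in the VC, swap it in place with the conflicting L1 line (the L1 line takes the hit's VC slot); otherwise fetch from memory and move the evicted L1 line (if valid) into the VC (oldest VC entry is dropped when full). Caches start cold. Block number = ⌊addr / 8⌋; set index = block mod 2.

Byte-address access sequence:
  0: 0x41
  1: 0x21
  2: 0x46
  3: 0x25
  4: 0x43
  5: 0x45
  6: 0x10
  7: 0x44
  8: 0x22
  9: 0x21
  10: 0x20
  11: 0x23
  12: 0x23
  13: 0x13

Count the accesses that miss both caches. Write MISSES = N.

  [0] addr=0x41 blk=8 s=0: MISS | VC []
  [1] addr=0x21 blk=4 s=0: MISS | VC [8]
  [2] addr=0x46 blk=8 s=0: VC-HIT | VC [4]
  [3] addr=0x25 blk=4 s=0: VC-HIT | VC [8]
  [4] addr=0x43 blk=8 s=0: VC-HIT | VC [4]
  [5] addr=0x45 blk=8 s=0: L1-HIT | VC [4]
  [6] addr=0x10 blk=2 s=0: MISS | VC [4, 8]
  [7] addr=0x44 blk=8 s=0: VC-HIT | VC [4, 2]
  [8] addr=0x22 blk=4 s=0: VC-HIT | VC [8, 2]
  [9] addr=0x21 blk=4 s=0: L1-HIT | VC [8, 2]
  [10] addr=0x20 blk=4 s=0: L1-HIT | VC [8, 2]
  [11] addr=0x23 blk=4 s=0: L1-HIT | VC [8, 2]
  [12] addr=0x23 blk=4 s=0: L1-HIT | VC [8, 2]
  [13] addr=0x13 blk=2 s=0: VC-HIT | VC [8, 4]

MISSES = 3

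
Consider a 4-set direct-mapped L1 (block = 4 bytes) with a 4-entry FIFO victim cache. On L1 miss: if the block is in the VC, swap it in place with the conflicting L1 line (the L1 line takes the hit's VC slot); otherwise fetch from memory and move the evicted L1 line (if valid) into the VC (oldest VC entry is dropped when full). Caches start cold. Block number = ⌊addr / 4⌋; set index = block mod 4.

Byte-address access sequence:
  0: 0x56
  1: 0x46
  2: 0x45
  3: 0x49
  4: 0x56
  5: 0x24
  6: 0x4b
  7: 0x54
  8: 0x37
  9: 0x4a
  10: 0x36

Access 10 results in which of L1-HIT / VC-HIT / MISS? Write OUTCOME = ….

  [0] addr=0x56 blk=21 s=1: MISS | VC []
  [1] addr=0x46 blk=17 s=1: MISS | VC [21]
  [2] addr=0x45 blk=17 s=1: L1-HIT | VC [21]
  [3] addr=0x49 blk=18 s=2: MISS | VC [21]
  [4] addr=0x56 blk=21 s=1: VC-HIT | VC [17]
  [5] addr=0x24 blk=9 s=1: MISS | VC [17, 21]
  [6] addr=0x4b blk=18 s=2: L1-HIT | VC [17, 21]
  [7] addr=0x54 blk=21 s=1: VC-HIT | VC [17, 9]
  [8] addr=0x37 blk=13 s=1: MISS | VC [17, 9, 21]
  [9] addr=0x4a blk=18 s=2: L1-HIT | VC [17, 9, 21]
  [10] addr=0x36 blk=13 s=1: L1-HIT | VC [17, 9, 21]

OUTCOME = L1-HIT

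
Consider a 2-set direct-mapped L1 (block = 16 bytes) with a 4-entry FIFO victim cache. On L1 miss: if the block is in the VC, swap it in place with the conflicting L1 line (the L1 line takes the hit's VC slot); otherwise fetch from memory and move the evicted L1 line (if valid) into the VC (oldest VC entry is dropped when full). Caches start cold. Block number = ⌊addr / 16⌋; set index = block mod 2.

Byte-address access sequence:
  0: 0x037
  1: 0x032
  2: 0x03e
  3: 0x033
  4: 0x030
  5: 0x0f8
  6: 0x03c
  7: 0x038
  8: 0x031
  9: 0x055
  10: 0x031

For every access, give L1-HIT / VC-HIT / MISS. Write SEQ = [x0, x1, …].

  [0] addr=0x37 blk=3 s=1: MISS | VC []
  [1] addr=0x32 blk=3 s=1: L1-HIT | VC []
  [2] addr=0x3e blk=3 s=1: L1-HIT | VC []
  [3] addr=0x33 blk=3 s=1: L1-HIT | VC []
  [4] addr=0x30 blk=3 s=1: L1-HIT | VC []
  [5] addr=0xf8 blk=15 s=1: MISS | VC [3]
  [6] addr=0x3c blk=3 s=1: VC-HIT | VC [15]
  [7] addr=0x38 blk=3 s=1: L1-HIT | VC [15]
  [8] addr=0x31 blk=3 s=1: L1-HIT | VC [15]
  [9] addr=0x55 blk=5 s=1: MISS | VC [15, 3]
  [10] addr=0x31 blk=3 s=1: VC-HIT | VC [15, 5]

SEQ = [MISS, L1-HIT, L1-HIT, L1-HIT, L1-HIT, MISS, VC-HIT, L1-HIT, L1-HIT, MISS, VC-HIT]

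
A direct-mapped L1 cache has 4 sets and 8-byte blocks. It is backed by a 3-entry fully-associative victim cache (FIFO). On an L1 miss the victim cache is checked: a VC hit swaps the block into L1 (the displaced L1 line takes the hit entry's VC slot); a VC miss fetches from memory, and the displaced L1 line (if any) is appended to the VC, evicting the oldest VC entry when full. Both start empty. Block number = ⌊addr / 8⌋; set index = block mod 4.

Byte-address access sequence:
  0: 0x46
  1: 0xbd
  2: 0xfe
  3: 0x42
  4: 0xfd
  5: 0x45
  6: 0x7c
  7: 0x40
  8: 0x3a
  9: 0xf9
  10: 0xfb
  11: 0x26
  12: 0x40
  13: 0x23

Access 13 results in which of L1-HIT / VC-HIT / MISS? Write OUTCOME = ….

#0 0x46→b8/s0 MISS; vc=[]
#1 0xbd→b23/s3 MISS; vc=[]
#2 0xfe→b31/s3 MISS; vc=[23]
#3 0x42→b8/s0 L1-HIT; vc=[23]
#4 0xfd→b31/s3 L1-HIT; vc=[23]
#5 0x45→b8/s0 L1-HIT; vc=[23]
#6 0x7c→b15/s3 MISS; vc=[23,31]
#7 0x40→b8/s0 L1-HIT; vc=[23,31]
#8 0x3a→b7/s3 MISS; vc=[23,31,15]
#9 0xf9→b31/s3 VC-HIT; vc=[23,7,15]
#10 0xfb→b31/s3 L1-HIT; vc=[23,7,15]
#11 0x26→b4/s0 MISS; vc=[7,15,8]
#12 0x40→b8/s0 VC-HIT; vc=[7,15,4]
#13 0x23→b4/s0 VC-HIT; vc=[7,15,8]

OUTCOME = VC-HIT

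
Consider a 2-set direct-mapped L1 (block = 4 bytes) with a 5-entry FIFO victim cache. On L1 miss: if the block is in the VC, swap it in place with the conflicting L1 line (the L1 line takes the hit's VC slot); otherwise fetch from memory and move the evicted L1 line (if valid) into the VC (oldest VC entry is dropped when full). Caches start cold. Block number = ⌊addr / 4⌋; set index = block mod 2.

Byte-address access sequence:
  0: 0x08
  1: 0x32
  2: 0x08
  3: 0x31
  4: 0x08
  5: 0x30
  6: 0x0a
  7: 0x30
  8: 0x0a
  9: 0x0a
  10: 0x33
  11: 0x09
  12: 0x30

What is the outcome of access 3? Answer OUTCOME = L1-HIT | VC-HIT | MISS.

OUTCOME = VC-HIT

#0 0x8→b2/s0 MISS; vc=[]
#1 0x32→b12/s0 MISS; vc=[2]
#2 0x8→b2/s0 VC-HIT; vc=[12]
#3 0x31→b12/s0 VC-HIT; vc=[2]
#4 0x8→b2/s0 VC-HIT; vc=[12]
#5 0x30→b12/s0 VC-HIT; vc=[2]
#6 0xa→b2/s0 VC-HIT; vc=[12]
#7 0x30→b12/s0 VC-HIT; vc=[2]
#8 0xa→b2/s0 VC-HIT; vc=[12]
#9 0xa→b2/s0 L1-HIT; vc=[12]
#10 0x33→b12/s0 VC-HIT; vc=[2]
#11 0x9→b2/s0 VC-HIT; vc=[12]
#12 0x30→b12/s0 VC-HIT; vc=[2]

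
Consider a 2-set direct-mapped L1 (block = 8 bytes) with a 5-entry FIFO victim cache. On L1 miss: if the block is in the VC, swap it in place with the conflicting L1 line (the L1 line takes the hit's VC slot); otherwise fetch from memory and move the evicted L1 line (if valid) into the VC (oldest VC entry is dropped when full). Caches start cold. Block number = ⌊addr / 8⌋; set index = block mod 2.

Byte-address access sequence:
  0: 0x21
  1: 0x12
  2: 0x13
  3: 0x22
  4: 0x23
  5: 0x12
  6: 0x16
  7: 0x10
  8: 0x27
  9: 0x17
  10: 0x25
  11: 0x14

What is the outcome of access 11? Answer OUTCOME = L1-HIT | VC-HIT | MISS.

OUTCOME = VC-HIT

0: 0x21 (blk 4, set 0) → MISS  vc=[]
1: 0x12 (blk 2, set 0) → MISS  vc=[4]
2: 0x13 (blk 2, set 0) → L1-HIT  vc=[4]
3: 0x22 (blk 4, set 0) → VC-HIT  vc=[2]
4: 0x23 (blk 4, set 0) → L1-HIT  vc=[2]
5: 0x12 (blk 2, set 0) → VC-HIT  vc=[4]
6: 0x16 (blk 2, set 0) → L1-HIT  vc=[4]
7: 0x10 (blk 2, set 0) → L1-HIT  vc=[4]
8: 0x27 (blk 4, set 0) → VC-HIT  vc=[2]
9: 0x17 (blk 2, set 0) → VC-HIT  vc=[4]
10: 0x25 (blk 4, set 0) → VC-HIT  vc=[2]
11: 0x14 (blk 2, set 0) → VC-HIT  vc=[4]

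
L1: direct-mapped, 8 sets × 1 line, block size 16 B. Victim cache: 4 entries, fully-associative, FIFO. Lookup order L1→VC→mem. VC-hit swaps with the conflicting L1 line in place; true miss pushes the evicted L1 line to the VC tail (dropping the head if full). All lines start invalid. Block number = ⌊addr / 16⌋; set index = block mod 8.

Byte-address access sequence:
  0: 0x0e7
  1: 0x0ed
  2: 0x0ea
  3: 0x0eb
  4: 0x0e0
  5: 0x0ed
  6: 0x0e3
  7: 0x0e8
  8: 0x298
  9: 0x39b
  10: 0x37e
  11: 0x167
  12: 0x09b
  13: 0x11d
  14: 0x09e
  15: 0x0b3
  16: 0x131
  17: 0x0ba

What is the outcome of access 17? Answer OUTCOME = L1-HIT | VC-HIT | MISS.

OUTCOME = VC-HIT

0: 0xe7 (blk 14, set 6) → MISS  vc=[]
1: 0xed (blk 14, set 6) → L1-HIT  vc=[]
2: 0xea (blk 14, set 6) → L1-HIT  vc=[]
3: 0xeb (blk 14, set 6) → L1-HIT  vc=[]
4: 0xe0 (blk 14, set 6) → L1-HIT  vc=[]
5: 0xed (blk 14, set 6) → L1-HIT  vc=[]
6: 0xe3 (blk 14, set 6) → L1-HIT  vc=[]
7: 0xe8 (blk 14, set 6) → L1-HIT  vc=[]
8: 0x298 (blk 41, set 1) → MISS  vc=[]
9: 0x39b (blk 57, set 1) → MISS  vc=[41]
10: 0x37e (blk 55, set 7) → MISS  vc=[41]
11: 0x167 (blk 22, set 6) → MISS  vc=[41, 14]
12: 0x9b (blk 9, set 1) → MISS  vc=[41, 14, 57]
13: 0x11d (blk 17, set 1) → MISS  vc=[41, 14, 57, 9]
14: 0x9e (blk 9, set 1) → VC-HIT  vc=[41, 14, 57, 17]
15: 0xb3 (blk 11, set 3) → MISS  vc=[41, 14, 57, 17]
16: 0x131 (blk 19, set 3) → MISS  vc=[14, 57, 17, 11]
17: 0xba (blk 11, set 3) → VC-HIT  vc=[14, 57, 17, 19]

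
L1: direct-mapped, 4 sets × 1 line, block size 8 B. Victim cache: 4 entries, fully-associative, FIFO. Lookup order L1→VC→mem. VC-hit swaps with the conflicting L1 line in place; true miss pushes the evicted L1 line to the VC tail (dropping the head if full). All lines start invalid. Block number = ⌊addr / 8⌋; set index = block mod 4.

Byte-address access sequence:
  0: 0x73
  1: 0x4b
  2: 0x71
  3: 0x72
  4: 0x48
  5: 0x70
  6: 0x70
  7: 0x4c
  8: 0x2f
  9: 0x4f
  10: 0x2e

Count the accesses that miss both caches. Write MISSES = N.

MISSES = 3

#0 0x73→b14/s2 MISS; vc=[]
#1 0x4b→b9/s1 MISS; vc=[]
#2 0x71→b14/s2 L1-HIT; vc=[]
#3 0x72→b14/s2 L1-HIT; vc=[]
#4 0x48→b9/s1 L1-HIT; vc=[]
#5 0x70→b14/s2 L1-HIT; vc=[]
#6 0x70→b14/s2 L1-HIT; vc=[]
#7 0x4c→b9/s1 L1-HIT; vc=[]
#8 0x2f→b5/s1 MISS; vc=[9]
#9 0x4f→b9/s1 VC-HIT; vc=[5]
#10 0x2e→b5/s1 VC-HIT; vc=[9]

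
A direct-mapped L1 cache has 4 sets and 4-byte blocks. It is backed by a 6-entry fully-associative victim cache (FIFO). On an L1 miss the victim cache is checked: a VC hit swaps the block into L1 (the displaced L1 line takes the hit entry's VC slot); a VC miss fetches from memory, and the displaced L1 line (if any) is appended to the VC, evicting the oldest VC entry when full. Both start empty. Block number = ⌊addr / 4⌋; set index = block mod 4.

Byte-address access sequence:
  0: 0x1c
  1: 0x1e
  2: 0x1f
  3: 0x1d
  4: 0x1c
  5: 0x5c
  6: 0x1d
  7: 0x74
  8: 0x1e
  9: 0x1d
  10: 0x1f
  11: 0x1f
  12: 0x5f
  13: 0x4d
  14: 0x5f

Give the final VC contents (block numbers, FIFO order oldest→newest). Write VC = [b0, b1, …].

VC = [7, 19]

0: 0x1c (blk 7, set 3) → MISS  vc=[]
1: 0x1e (blk 7, set 3) → L1-HIT  vc=[]
2: 0x1f (blk 7, set 3) → L1-HIT  vc=[]
3: 0x1d (blk 7, set 3) → L1-HIT  vc=[]
4: 0x1c (blk 7, set 3) → L1-HIT  vc=[]
5: 0x5c (blk 23, set 3) → MISS  vc=[7]
6: 0x1d (blk 7, set 3) → VC-HIT  vc=[23]
7: 0x74 (blk 29, set 1) → MISS  vc=[23]
8: 0x1e (blk 7, set 3) → L1-HIT  vc=[23]
9: 0x1d (blk 7, set 3) → L1-HIT  vc=[23]
10: 0x1f (blk 7, set 3) → L1-HIT  vc=[23]
11: 0x1f (blk 7, set 3) → L1-HIT  vc=[23]
12: 0x5f (blk 23, set 3) → VC-HIT  vc=[7]
13: 0x4d (blk 19, set 3) → MISS  vc=[7, 23]
14: 0x5f (blk 23, set 3) → VC-HIT  vc=[7, 19]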